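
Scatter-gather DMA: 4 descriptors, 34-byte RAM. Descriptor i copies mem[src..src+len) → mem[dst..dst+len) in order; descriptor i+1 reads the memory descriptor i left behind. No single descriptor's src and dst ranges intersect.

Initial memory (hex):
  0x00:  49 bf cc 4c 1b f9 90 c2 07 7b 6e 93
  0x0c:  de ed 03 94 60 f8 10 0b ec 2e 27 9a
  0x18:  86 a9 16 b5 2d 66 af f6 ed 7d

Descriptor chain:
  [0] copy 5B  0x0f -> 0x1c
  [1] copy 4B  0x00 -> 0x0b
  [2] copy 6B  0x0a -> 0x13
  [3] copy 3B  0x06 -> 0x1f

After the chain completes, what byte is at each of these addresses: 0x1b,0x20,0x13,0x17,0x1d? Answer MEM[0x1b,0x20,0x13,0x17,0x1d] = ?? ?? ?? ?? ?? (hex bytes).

[0] 0x0f->0x1c len=5 : 94 60 f8 10 0b
[1] 0x00->0x0b len=4 : 49 bf cc 4c
[2] 0x0a->0x13 len=6 : 6e 49 bf cc 4c 94
[3] 0x06->0x1f len=3 : 90 c2 07
query mem[0x1b]=0xb5, mem[0x20]=0xc2, mem[0x13]=0x6e, mem[0x17]=0x4c, mem[0x1d]=0x60

MEM[0x1b,0x20,0x13,0x17,0x1d] = b5 c2 6e 4c 60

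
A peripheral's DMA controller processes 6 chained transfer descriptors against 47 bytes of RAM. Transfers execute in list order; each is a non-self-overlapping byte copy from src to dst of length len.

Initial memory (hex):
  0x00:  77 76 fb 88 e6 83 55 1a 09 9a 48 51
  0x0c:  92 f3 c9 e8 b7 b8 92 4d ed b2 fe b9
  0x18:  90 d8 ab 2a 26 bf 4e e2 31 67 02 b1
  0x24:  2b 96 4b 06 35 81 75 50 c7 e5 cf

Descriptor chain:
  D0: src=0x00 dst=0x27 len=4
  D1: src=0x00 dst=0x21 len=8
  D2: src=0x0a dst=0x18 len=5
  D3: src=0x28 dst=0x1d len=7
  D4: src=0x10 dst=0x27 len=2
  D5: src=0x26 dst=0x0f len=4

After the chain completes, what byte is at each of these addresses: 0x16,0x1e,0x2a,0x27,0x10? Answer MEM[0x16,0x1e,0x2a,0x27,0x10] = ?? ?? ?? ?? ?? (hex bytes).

[0] 0x00->0x27 len=4 : 77 76 fb 88
[1] 0x00->0x21 len=8 : 77 76 fb 88 e6 83 55 1a
[2] 0x0a->0x18 len=5 : 48 51 92 f3 c9
[3] 0x28->0x1d len=7 : 1a fb 88 50 c7 e5 cf
[4] 0x10->0x27 len=2 : b7 b8
[5] 0x26->0x0f len=4 : 83 b7 b8 fb
query mem[0x16]=0xfe, mem[0x1e]=0xfb, mem[0x2a]=0x88, mem[0x27]=0xb7, mem[0x10]=0xb7

MEM[0x16,0x1e,0x2a,0x27,0x10] = fe fb 88 b7 b7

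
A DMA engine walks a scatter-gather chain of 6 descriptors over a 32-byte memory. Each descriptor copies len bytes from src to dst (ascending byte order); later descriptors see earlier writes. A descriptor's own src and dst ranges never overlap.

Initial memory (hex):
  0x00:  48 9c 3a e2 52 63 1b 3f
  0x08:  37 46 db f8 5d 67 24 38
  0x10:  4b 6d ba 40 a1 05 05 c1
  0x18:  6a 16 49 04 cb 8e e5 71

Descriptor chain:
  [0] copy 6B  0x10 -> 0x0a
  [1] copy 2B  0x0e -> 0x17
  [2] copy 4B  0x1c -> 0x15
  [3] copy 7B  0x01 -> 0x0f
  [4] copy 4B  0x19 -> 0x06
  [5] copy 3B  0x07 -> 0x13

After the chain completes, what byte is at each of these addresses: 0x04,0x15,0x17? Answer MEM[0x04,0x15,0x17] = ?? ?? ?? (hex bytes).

[0] 0x10->0x0a len=6 : 4b 6d ba 40 a1 05
[1] 0x0e->0x17 len=2 : a1 05
[2] 0x1c->0x15 len=4 : cb 8e e5 71
[3] 0x01->0x0f len=7 : 9c 3a e2 52 63 1b 3f
[4] 0x19->0x06 len=4 : 16 49 04 cb
[5] 0x07->0x13 len=3 : 49 04 cb
query mem[0x04]=0x52, mem[0x15]=0xcb, mem[0x17]=0xe5

MEM[0x04,0x15,0x17] = 52 cb e5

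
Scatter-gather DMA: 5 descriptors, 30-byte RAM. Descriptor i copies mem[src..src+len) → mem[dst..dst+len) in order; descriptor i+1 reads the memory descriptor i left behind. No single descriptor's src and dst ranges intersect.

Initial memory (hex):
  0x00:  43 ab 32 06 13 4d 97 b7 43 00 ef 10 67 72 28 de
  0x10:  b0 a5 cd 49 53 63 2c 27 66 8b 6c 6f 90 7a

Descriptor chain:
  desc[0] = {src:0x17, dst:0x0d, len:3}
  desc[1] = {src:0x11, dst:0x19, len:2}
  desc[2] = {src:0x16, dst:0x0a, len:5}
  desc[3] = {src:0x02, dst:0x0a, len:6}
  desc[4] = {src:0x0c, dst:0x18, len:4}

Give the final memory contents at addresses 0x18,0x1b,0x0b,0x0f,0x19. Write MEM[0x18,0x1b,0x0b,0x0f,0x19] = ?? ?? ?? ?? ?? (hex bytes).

[0] 0x17->0x0d len=3 : 27 66 8b
[1] 0x11->0x19 len=2 : a5 cd
[2] 0x16->0x0a len=5 : 2c 27 66 a5 cd
[3] 0x02->0x0a len=6 : 32 06 13 4d 97 b7
[4] 0x0c->0x18 len=4 : 13 4d 97 b7
query mem[0x18]=0x13, mem[0x1b]=0xb7, mem[0x0b]=0x06, mem[0x0f]=0xb7, mem[0x19]=0x4d

MEM[0x18,0x1b,0x0b,0x0f,0x19] = 13 b7 06 b7 4d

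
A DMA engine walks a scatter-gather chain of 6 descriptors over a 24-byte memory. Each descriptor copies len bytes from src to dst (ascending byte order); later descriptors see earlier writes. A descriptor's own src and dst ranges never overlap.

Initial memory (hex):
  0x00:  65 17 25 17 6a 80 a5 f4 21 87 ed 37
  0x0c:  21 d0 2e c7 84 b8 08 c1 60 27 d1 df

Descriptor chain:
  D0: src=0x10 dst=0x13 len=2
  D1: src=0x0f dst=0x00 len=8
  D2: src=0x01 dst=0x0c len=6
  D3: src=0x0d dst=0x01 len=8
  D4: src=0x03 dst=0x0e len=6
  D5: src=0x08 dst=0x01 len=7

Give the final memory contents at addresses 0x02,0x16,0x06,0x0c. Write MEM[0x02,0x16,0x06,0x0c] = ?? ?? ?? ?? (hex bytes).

MEM[0x02,0x16,0x06,0x0c] = 87 d1 b8 84

#0 dst[0x13+2] := {0x84,0xb8}
#1 dst[0x00+8] := {0xc7,0x84,0xb8,0x08,0x84,0xb8,0x27,0xd1}
#2 dst[0x0c+6] := {0x84,0xb8,0x08,0x84,0xb8,0x27}
#3 dst[0x01+8] := {0xb8,0x08,0x84,0xb8,0x27,0x08,0x84,0xb8}
#4 dst[0x0e+6] := {0x84,0xb8,0x27,0x08,0x84,0xb8}
#5 dst[0x01+7] := {0xb8,0x87,0xed,0x37,0x84,0xb8,0x84}
query mem[0x02]=0x87, mem[0x16]=0xd1, mem[0x06]=0xb8, mem[0x0c]=0x84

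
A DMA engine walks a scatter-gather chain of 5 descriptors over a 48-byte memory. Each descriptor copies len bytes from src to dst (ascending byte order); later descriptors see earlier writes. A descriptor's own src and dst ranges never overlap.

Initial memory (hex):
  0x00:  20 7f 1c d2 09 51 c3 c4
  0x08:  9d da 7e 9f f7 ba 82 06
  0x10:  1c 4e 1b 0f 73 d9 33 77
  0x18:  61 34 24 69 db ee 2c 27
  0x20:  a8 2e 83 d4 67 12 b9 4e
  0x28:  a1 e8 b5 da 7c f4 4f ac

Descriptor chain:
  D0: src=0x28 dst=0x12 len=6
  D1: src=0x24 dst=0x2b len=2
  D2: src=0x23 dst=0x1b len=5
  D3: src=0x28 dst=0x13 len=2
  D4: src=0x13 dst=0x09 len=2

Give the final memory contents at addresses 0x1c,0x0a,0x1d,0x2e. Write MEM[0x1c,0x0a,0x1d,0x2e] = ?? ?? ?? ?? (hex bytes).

MEM[0x1c,0x0a,0x1d,0x2e] = 67 e8 12 4f

[0] 0x28->0x12 len=6 : a1 e8 b5 da 7c f4
[1] 0x24->0x2b len=2 : 67 12
[2] 0x23->0x1b len=5 : d4 67 12 b9 4e
[3] 0x28->0x13 len=2 : a1 e8
[4] 0x13->0x09 len=2 : a1 e8
query mem[0x1c]=0x67, mem[0x0a]=0xe8, mem[0x1d]=0x12, mem[0x2e]=0x4f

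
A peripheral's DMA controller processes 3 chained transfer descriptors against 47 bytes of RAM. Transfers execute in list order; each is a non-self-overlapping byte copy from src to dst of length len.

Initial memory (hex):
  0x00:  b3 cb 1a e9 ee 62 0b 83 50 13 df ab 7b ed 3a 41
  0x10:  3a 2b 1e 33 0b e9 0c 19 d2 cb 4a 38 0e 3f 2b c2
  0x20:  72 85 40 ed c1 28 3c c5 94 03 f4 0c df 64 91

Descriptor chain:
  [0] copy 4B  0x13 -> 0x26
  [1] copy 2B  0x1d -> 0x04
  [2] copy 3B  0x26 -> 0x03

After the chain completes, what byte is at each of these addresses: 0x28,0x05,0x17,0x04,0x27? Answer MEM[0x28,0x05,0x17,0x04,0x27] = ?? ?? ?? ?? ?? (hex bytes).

D0: mem[0x26..0x29] <- [33 0b e9 0c]
D1: mem[0x04..0x05] <- [3f 2b]
D2: mem[0x03..0x05] <- [33 0b e9]
query mem[0x28]=0xe9, mem[0x05]=0xe9, mem[0x17]=0x19, mem[0x04]=0x0b, mem[0x27]=0x0b

MEM[0x28,0x05,0x17,0x04,0x27] = e9 e9 19 0b 0b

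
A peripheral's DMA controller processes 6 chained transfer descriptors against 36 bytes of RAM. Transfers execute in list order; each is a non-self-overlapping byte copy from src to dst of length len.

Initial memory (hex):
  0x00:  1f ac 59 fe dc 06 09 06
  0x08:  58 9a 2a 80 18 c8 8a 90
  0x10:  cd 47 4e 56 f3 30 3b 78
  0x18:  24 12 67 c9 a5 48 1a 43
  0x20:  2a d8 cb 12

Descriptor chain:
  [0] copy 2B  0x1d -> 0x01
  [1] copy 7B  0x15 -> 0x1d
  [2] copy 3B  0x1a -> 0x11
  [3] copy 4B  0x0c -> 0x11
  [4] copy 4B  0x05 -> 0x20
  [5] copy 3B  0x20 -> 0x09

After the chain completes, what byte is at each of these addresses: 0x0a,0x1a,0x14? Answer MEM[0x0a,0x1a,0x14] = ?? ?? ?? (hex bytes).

D0: mem[0x01..0x02] <- [48 1a]
D1: mem[0x1d..0x23] <- [30 3b 78 24 12 67 c9]
D2: mem[0x11..0x13] <- [67 c9 a5]
D3: mem[0x11..0x14] <- [18 c8 8a 90]
D4: mem[0x20..0x23] <- [06 09 06 58]
D5: mem[0x09..0x0b] <- [06 09 06]
query mem[0x0a]=0x09, mem[0x1a]=0x67, mem[0x14]=0x90

MEM[0x0a,0x1a,0x14] = 09 67 90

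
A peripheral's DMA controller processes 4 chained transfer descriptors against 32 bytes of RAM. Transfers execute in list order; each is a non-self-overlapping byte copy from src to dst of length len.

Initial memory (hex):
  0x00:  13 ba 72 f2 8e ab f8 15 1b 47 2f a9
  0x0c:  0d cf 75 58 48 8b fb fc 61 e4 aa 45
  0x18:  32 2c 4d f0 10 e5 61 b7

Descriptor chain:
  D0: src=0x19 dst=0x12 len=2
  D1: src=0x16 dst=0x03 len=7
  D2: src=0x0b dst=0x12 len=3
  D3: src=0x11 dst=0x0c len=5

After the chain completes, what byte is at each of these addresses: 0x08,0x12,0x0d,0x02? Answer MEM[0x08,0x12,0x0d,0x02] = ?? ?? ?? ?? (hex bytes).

MEM[0x08,0x12,0x0d,0x02] = f0 a9 a9 72

#0 dst[0x12+2] := {0x2c,0x4d}
#1 dst[0x03+7] := {0xaa,0x45,0x32,0x2c,0x4d,0xf0,0x10}
#2 dst[0x12+3] := {0xa9,0x0d,0xcf}
#3 dst[0x0c+5] := {0x8b,0xa9,0x0d,0xcf,0xe4}
query mem[0x08]=0xf0, mem[0x12]=0xa9, mem[0x0d]=0xa9, mem[0x02]=0x72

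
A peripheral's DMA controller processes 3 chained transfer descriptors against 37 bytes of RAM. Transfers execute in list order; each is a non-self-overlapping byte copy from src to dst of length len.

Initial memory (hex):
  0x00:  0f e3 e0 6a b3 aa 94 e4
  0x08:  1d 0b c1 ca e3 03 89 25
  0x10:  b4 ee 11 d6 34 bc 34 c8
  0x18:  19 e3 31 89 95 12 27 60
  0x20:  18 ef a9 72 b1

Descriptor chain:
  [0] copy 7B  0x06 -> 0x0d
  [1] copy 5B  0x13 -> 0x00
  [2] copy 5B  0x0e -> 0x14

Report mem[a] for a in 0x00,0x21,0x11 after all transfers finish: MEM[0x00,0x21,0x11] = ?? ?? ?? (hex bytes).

MEM[0x00,0x21,0x11] = e3 ef c1

  after D0: wrote 7B at 0x0d = 94e41d0bc1cae3
  after D1: wrote 5B at 0x00 = e334bc34c8
  after D2: wrote 5B at 0x14 = e41d0bc1ca
query mem[0x00]=0xe3, mem[0x21]=0xef, mem[0x11]=0xc1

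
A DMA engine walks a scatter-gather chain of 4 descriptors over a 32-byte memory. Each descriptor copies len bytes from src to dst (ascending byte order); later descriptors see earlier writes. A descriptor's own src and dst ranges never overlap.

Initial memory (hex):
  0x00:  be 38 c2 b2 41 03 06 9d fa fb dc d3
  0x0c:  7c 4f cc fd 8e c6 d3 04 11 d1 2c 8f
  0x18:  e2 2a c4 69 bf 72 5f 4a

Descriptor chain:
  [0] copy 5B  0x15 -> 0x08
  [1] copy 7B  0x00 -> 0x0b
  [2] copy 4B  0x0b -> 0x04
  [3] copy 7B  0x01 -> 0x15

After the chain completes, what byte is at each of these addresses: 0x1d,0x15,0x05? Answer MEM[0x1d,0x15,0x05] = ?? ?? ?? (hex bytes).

#0 dst[0x08+5] := {0xd1,0x2c,0x8f,0xe2,0x2a}
#1 dst[0x0b+7] := {0xbe,0x38,0xc2,0xb2,0x41,0x03,0x06}
#2 dst[0x04+4] := {0xbe,0x38,0xc2,0xb2}
#3 dst[0x15+7] := {0x38,0xc2,0xb2,0xbe,0x38,0xc2,0xb2}
query mem[0x1d]=0x72, mem[0x15]=0x38, mem[0x05]=0x38

MEM[0x1d,0x15,0x05] = 72 38 38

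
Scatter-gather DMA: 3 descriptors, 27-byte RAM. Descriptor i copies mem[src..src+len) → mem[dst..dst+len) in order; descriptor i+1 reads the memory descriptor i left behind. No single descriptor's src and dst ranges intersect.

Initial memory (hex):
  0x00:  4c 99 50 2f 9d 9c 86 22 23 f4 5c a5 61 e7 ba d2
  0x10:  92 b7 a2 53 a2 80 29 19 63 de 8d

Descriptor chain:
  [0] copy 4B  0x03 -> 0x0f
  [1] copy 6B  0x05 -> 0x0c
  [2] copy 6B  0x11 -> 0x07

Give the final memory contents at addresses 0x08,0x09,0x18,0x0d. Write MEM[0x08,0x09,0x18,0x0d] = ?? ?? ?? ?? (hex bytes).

D0: mem[0x0f..0x12] <- [2f 9d 9c 86]
D1: mem[0x0c..0x11] <- [9c 86 22 23 f4 5c]
D2: mem[0x07..0x0c] <- [5c 86 53 a2 80 29]
query mem[0x08]=0x86, mem[0x09]=0x53, mem[0x18]=0x63, mem[0x0d]=0x86

MEM[0x08,0x09,0x18,0x0d] = 86 53 63 86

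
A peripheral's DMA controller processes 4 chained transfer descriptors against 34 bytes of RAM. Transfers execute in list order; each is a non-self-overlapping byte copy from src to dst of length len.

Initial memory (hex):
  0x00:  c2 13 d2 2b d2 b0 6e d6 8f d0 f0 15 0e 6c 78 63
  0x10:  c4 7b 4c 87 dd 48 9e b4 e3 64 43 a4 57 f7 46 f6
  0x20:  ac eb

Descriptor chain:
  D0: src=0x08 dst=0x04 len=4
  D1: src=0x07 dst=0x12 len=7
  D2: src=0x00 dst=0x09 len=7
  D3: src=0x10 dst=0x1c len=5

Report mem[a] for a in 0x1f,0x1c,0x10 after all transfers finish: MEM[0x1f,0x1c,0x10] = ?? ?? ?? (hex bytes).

#0 dst[0x04+4] := {0x8f,0xd0,0xf0,0x15}
#1 dst[0x12+7] := {0x15,0x8f,0xd0,0xf0,0x15,0x0e,0x6c}
#2 dst[0x09+7] := {0xc2,0x13,0xd2,0x2b,0x8f,0xd0,0xf0}
#3 dst[0x1c+5] := {0xc4,0x7b,0x15,0x8f,0xd0}
query mem[0x1f]=0x8f, mem[0x1c]=0xc4, mem[0x10]=0xc4

MEM[0x1f,0x1c,0x10] = 8f c4 c4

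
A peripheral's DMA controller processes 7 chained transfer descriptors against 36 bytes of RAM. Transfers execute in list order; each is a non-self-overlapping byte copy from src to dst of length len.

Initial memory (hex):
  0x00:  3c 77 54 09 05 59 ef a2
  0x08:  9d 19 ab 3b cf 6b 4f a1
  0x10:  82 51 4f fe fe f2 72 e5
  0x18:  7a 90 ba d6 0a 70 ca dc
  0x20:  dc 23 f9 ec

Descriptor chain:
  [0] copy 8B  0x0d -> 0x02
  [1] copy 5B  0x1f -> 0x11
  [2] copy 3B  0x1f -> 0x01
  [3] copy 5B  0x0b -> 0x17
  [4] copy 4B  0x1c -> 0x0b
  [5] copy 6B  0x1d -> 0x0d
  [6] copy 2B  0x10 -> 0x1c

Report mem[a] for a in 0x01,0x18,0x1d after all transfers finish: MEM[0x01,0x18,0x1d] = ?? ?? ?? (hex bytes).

  after D0: wrote 8B at 0x02 = 6b4fa182514ffefe
  after D1: wrote 5B at 0x11 = dcdc23f9ec
  after D2: wrote 3B at 0x01 = dcdc23
  after D3: wrote 5B at 0x17 = 3bcf6b4fa1
  after D4: wrote 4B at 0x0b = 0a70cadc
  after D5: wrote 6B at 0x0d = 70cadcdc23f9
  after D6: wrote 2B at 0x1c = dc23
query mem[0x01]=0xdc, mem[0x18]=0xcf, mem[0x1d]=0x23

MEM[0x01,0x18,0x1d] = dc cf 23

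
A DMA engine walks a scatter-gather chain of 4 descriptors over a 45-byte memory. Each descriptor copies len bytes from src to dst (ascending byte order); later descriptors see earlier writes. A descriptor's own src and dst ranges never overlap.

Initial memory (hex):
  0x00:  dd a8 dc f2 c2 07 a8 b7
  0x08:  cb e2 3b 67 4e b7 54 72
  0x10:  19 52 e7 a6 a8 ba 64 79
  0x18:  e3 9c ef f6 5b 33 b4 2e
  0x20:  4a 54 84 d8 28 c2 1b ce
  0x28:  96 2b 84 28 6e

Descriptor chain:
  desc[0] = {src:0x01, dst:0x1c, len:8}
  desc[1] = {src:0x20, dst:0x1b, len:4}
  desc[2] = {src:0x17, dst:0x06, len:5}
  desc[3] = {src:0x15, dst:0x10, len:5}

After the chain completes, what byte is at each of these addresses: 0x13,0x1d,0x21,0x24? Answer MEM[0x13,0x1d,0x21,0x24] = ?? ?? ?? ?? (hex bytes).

  after D0: wrote 8B at 0x1c = a8dcf2c207a8b7cb
  after D1: wrote 4B at 0x1b = 07a8b7cb
  after D2: wrote 5B at 0x06 = 79e39cef07
  after D3: wrote 5B at 0x10 = ba6479e39c
query mem[0x13]=0xe3, mem[0x1d]=0xb7, mem[0x21]=0xa8, mem[0x24]=0x28

MEM[0x13,0x1d,0x21,0x24] = e3 b7 a8 28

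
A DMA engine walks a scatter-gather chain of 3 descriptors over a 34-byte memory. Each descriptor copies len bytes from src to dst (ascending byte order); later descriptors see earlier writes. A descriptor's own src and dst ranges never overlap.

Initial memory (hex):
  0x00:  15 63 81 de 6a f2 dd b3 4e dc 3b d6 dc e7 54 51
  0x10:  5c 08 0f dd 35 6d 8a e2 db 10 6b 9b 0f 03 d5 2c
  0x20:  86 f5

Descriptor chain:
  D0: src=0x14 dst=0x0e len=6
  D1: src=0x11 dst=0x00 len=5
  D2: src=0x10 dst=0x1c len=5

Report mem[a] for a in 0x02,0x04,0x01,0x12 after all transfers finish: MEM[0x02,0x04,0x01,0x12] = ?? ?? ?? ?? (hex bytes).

#0 dst[0x0e+6] := {0x35,0x6d,0x8a,0xe2,0xdb,0x10}
#1 dst[0x00+5] := {0xe2,0xdb,0x10,0x35,0x6d}
#2 dst[0x1c+5] := {0x8a,0xe2,0xdb,0x10,0x35}
query mem[0x02]=0x10, mem[0x04]=0x6d, mem[0x01]=0xdb, mem[0x12]=0xdb

MEM[0x02,0x04,0x01,0x12] = 10 6d db db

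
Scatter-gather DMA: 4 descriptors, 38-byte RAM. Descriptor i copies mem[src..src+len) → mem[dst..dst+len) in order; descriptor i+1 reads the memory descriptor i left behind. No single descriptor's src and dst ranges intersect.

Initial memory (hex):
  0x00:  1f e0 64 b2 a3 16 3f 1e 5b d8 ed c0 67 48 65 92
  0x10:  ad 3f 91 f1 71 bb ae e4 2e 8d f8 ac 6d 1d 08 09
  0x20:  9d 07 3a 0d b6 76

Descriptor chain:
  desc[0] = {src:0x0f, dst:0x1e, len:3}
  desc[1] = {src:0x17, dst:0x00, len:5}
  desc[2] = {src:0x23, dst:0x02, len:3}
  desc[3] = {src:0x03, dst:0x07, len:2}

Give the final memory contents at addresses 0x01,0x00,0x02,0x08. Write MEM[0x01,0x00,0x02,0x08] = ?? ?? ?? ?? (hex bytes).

  after D0: wrote 3B at 0x1e = 92ad3f
  after D1: wrote 5B at 0x00 = e42e8df8ac
  after D2: wrote 3B at 0x02 = 0db676
  after D3: wrote 2B at 0x07 = b676
query mem[0x01]=0x2e, mem[0x00]=0xe4, mem[0x02]=0x0d, mem[0x08]=0x76

MEM[0x01,0x00,0x02,0x08] = 2e e4 0d 76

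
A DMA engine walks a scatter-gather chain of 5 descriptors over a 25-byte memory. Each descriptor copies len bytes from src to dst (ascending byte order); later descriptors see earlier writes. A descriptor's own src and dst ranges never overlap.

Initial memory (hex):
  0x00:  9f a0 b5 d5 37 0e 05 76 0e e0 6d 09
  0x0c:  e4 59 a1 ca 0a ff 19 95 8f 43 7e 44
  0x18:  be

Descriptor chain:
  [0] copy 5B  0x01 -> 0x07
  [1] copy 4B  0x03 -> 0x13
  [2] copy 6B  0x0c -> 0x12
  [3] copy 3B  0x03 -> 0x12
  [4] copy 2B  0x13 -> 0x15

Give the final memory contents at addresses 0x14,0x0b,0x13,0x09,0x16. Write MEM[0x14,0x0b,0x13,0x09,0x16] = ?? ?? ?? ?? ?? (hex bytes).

MEM[0x14,0x0b,0x13,0x09,0x16] = 0e 0e 37 d5 0e

[0] 0x01->0x07 len=5 : a0 b5 d5 37 0e
[1] 0x03->0x13 len=4 : d5 37 0e 05
[2] 0x0c->0x12 len=6 : e4 59 a1 ca 0a ff
[3] 0x03->0x12 len=3 : d5 37 0e
[4] 0x13->0x15 len=2 : 37 0e
query mem[0x14]=0x0e, mem[0x0b]=0x0e, mem[0x13]=0x37, mem[0x09]=0xd5, mem[0x16]=0x0e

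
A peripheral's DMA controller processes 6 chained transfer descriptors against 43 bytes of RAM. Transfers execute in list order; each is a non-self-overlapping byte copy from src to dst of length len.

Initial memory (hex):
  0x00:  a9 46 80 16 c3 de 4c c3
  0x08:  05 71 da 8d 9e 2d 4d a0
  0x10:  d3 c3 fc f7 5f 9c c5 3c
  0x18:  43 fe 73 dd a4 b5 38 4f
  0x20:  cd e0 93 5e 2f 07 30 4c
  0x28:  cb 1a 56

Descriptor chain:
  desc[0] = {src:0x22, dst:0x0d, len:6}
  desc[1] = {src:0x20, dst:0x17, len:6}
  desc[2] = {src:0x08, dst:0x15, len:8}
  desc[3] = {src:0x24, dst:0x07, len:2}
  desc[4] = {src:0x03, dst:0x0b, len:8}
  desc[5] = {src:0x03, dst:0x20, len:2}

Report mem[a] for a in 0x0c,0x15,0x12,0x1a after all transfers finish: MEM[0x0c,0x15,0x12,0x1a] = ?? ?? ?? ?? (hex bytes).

MEM[0x0c,0x15,0x12,0x1a] = c3 05 da 93

[0] 0x22->0x0d len=6 : 93 5e 2f 07 30 4c
[1] 0x20->0x17 len=6 : cd e0 93 5e 2f 07
[2] 0x08->0x15 len=8 : 05 71 da 8d 9e 93 5e 2f
[3] 0x24->0x07 len=2 : 2f 07
[4] 0x03->0x0b len=8 : 16 c3 de 4c 2f 07 71 da
[5] 0x03->0x20 len=2 : 16 c3
query mem[0x0c]=0xc3, mem[0x15]=0x05, mem[0x12]=0xda, mem[0x1a]=0x93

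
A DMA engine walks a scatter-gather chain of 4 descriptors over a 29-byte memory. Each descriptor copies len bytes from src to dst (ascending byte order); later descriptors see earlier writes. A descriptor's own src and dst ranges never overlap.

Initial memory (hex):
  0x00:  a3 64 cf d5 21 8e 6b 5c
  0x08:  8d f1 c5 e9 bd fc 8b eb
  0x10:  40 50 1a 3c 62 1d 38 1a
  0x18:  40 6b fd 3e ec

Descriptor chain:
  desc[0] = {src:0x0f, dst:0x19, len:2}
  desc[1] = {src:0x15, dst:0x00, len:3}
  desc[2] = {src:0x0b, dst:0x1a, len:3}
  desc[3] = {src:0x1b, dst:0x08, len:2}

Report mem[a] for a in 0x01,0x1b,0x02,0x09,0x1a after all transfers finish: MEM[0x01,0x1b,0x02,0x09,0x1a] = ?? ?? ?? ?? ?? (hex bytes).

MEM[0x01,0x1b,0x02,0x09,0x1a] = 38 bd 1a fc e9

D0: mem[0x19..0x1a] <- [eb 40]
D1: mem[0x00..0x02] <- [1d 38 1a]
D2: mem[0x1a..0x1c] <- [e9 bd fc]
D3: mem[0x08..0x09] <- [bd fc]
query mem[0x01]=0x38, mem[0x1b]=0xbd, mem[0x02]=0x1a, mem[0x09]=0xfc, mem[0x1a]=0xe9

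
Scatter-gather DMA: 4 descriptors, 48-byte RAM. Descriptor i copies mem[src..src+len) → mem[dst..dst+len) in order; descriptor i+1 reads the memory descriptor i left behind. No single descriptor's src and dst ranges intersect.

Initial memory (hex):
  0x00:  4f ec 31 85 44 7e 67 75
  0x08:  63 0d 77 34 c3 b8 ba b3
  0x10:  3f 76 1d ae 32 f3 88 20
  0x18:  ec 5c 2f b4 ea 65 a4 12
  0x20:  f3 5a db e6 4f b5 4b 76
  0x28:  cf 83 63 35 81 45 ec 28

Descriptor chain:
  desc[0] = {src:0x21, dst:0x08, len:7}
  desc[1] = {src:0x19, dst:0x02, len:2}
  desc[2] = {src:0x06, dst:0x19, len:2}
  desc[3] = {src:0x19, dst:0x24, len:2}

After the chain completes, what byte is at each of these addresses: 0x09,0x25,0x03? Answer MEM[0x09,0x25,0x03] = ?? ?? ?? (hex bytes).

  after D0: wrote 7B at 0x08 = 5adbe64fb54b76
  after D1: wrote 2B at 0x02 = 5c2f
  after D2: wrote 2B at 0x19 = 6775
  after D3: wrote 2B at 0x24 = 6775
query mem[0x09]=0xdb, mem[0x25]=0x75, mem[0x03]=0x2f

MEM[0x09,0x25,0x03] = db 75 2f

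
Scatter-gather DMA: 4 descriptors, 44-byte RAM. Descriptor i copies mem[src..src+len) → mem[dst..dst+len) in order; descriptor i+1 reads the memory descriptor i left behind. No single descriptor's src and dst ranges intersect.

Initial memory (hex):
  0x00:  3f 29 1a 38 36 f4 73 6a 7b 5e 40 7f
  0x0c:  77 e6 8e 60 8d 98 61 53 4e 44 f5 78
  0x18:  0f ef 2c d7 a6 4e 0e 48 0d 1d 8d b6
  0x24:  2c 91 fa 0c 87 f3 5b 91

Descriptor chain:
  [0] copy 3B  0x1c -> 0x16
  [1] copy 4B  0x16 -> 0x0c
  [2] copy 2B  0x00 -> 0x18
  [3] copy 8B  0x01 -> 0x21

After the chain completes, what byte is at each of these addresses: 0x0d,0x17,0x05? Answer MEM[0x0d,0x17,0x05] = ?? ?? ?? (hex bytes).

[0] 0x1c->0x16 len=3 : a6 4e 0e
[1] 0x16->0x0c len=4 : a6 4e 0e ef
[2] 0x00->0x18 len=2 : 3f 29
[3] 0x01->0x21 len=8 : 29 1a 38 36 f4 73 6a 7b
query mem[0x0d]=0x4e, mem[0x17]=0x4e, mem[0x05]=0xf4

MEM[0x0d,0x17,0x05] = 4e 4e f4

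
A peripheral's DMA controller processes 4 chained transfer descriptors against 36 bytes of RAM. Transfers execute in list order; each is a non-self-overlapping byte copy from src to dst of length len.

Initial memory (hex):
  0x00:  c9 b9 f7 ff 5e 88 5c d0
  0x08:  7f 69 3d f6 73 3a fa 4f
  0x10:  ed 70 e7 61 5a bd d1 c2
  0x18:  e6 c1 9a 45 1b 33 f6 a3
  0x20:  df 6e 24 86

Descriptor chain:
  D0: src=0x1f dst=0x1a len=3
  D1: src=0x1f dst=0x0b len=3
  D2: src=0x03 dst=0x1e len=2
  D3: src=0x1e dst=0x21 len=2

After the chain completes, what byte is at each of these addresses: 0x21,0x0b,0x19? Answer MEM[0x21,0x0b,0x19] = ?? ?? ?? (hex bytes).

MEM[0x21,0x0b,0x19] = ff a3 c1

D0: mem[0x1a..0x1c] <- [a3 df 6e]
D1: mem[0x0b..0x0d] <- [a3 df 6e]
D2: mem[0x1e..0x1f] <- [ff 5e]
D3: mem[0x21..0x22] <- [ff 5e]
query mem[0x21]=0xff, mem[0x0b]=0xa3, mem[0x19]=0xc1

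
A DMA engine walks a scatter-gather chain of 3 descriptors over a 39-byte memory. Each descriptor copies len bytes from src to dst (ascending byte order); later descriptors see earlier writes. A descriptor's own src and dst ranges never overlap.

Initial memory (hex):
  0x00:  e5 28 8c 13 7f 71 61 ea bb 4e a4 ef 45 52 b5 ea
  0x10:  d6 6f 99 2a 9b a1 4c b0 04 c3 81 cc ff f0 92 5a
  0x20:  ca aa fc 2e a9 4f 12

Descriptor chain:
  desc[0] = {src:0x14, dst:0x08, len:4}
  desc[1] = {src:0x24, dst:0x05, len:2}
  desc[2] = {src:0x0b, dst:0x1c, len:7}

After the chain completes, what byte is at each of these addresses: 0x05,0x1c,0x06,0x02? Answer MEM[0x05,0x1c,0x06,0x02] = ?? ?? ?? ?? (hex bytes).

MEM[0x05,0x1c,0x06,0x02] = a9 b0 4f 8c

D0: mem[0x08..0x0b] <- [9b a1 4c b0]
D1: mem[0x05..0x06] <- [a9 4f]
D2: mem[0x1c..0x22] <- [b0 45 52 b5 ea d6 6f]
query mem[0x05]=0xa9, mem[0x1c]=0xb0, mem[0x06]=0x4f, mem[0x02]=0x8c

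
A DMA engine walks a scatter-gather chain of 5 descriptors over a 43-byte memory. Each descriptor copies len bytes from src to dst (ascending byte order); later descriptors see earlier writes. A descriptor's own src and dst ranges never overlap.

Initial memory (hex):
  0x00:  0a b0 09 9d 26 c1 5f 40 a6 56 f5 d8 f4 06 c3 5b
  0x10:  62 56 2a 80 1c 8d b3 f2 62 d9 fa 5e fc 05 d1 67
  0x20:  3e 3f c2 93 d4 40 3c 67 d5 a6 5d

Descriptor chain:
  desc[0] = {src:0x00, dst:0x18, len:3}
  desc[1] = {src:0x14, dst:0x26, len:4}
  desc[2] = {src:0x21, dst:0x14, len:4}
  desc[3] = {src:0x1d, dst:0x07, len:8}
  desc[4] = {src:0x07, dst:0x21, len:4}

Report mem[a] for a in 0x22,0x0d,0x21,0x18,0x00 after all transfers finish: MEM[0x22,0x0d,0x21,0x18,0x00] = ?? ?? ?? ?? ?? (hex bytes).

  after D0: wrote 3B at 0x18 = 0ab009
  after D1: wrote 4B at 0x26 = 1c8db3f2
  after D2: wrote 4B at 0x14 = 3fc293d4
  after D3: wrote 8B at 0x07 = 05d1673e3fc293d4
  after D4: wrote 4B at 0x21 = 05d1673e
query mem[0x22]=0xd1, mem[0x0d]=0x93, mem[0x21]=0x05, mem[0x18]=0x0a, mem[0x00]=0x0a

MEM[0x22,0x0d,0x21,0x18,0x00] = d1 93 05 0a 0a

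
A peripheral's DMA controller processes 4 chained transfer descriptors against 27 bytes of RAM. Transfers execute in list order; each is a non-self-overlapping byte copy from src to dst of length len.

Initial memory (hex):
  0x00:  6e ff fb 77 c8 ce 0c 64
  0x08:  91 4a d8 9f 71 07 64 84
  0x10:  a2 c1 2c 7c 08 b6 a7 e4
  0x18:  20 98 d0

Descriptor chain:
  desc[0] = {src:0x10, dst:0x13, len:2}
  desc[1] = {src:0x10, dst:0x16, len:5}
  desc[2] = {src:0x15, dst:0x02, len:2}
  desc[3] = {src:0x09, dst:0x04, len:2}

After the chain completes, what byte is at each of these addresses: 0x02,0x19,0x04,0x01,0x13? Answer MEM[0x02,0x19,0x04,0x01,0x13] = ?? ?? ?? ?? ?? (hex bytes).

#0 dst[0x13+2] := {0xa2,0xc1}
#1 dst[0x16+5] := {0xa2,0xc1,0x2c,0xa2,0xc1}
#2 dst[0x02+2] := {0xb6,0xa2}
#3 dst[0x04+2] := {0x4a,0xd8}
query mem[0x02]=0xb6, mem[0x19]=0xa2, mem[0x04]=0x4a, mem[0x01]=0xff, mem[0x13]=0xa2

MEM[0x02,0x19,0x04,0x01,0x13] = b6 a2 4a ff a2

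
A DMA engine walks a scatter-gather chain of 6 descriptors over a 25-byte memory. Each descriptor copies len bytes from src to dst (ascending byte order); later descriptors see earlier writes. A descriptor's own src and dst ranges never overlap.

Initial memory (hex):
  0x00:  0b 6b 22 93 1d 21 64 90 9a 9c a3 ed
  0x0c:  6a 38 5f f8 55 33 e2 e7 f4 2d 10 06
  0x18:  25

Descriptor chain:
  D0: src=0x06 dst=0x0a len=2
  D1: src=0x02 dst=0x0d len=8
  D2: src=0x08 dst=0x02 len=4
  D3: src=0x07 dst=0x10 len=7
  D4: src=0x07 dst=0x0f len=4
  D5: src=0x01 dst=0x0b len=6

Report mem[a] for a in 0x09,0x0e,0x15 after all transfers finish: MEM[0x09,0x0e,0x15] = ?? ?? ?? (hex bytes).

  after D0: wrote 2B at 0x0a = 6490
  after D1: wrote 8B at 0x0d = 22931d2164909a9c
  after D2: wrote 4B at 0x02 = 9a9c6490
  after D3: wrote 7B at 0x10 = 909a9c64906a22
  after D4: wrote 4B at 0x0f = 909a9c64
  after D5: wrote 6B at 0x0b = 6b9a9c649064
query mem[0x09]=0x9c, mem[0x0e]=0x64, mem[0x15]=0x6a

MEM[0x09,0x0e,0x15] = 9c 64 6a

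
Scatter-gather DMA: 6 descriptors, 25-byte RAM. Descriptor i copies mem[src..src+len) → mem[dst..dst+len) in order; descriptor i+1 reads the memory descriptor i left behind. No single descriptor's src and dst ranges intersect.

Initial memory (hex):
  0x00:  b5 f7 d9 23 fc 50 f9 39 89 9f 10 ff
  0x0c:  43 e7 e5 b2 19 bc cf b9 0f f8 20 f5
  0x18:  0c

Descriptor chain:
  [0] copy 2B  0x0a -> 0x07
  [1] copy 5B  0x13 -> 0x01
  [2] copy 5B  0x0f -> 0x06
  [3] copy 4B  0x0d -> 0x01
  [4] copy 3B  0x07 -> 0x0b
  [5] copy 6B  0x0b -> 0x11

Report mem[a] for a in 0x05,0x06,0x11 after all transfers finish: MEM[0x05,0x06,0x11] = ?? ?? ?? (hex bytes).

MEM[0x05,0x06,0x11] = f5 b2 19

#0 dst[0x07+2] := {0x10,0xff}
#1 dst[0x01+5] := {0xb9,0x0f,0xf8,0x20,0xf5}
#2 dst[0x06+5] := {0xb2,0x19,0xbc,0xcf,0xb9}
#3 dst[0x01+4] := {0xe7,0xe5,0xb2,0x19}
#4 dst[0x0b+3] := {0x19,0xbc,0xcf}
#5 dst[0x11+6] := {0x19,0xbc,0xcf,0xe5,0xb2,0x19}
query mem[0x05]=0xf5, mem[0x06]=0xb2, mem[0x11]=0x19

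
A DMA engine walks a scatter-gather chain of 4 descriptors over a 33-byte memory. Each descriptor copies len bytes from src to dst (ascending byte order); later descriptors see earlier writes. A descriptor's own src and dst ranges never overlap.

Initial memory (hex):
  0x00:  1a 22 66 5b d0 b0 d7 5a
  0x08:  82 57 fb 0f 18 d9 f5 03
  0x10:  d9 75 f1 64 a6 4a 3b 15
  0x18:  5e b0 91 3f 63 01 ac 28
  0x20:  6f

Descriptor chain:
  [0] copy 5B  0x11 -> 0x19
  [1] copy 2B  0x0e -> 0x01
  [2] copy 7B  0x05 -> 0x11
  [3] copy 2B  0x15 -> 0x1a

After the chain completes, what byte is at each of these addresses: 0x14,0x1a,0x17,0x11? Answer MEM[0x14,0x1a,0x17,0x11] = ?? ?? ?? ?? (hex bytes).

MEM[0x14,0x1a,0x17,0x11] = 82 57 0f b0

#0 dst[0x19+5] := {0x75,0xf1,0x64,0xa6,0x4a}
#1 dst[0x01+2] := {0xf5,0x03}
#2 dst[0x11+7] := {0xb0,0xd7,0x5a,0x82,0x57,0xfb,0x0f}
#3 dst[0x1a+2] := {0x57,0xfb}
query mem[0x14]=0x82, mem[0x1a]=0x57, mem[0x17]=0x0f, mem[0x11]=0xb0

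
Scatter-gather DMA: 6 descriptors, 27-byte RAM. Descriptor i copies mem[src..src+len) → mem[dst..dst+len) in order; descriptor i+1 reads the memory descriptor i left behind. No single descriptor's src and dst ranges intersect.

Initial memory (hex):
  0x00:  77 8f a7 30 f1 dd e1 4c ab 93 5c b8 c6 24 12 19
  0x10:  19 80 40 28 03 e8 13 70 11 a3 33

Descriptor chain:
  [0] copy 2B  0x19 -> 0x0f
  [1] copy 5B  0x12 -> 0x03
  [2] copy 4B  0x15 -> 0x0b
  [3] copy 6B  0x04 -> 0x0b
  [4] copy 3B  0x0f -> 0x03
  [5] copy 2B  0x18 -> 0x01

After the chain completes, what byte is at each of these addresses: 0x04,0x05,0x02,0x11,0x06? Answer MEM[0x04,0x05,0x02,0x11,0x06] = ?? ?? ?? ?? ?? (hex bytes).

[0] 0x19->0x0f len=2 : a3 33
[1] 0x12->0x03 len=5 : 40 28 03 e8 13
[2] 0x15->0x0b len=4 : e8 13 70 11
[3] 0x04->0x0b len=6 : 28 03 e8 13 ab 93
[4] 0x0f->0x03 len=3 : ab 93 80
[5] 0x18->0x01 len=2 : 11 a3
query mem[0x04]=0x93, mem[0x05]=0x80, mem[0x02]=0xa3, mem[0x11]=0x80, mem[0x06]=0xe8

MEM[0x04,0x05,0x02,0x11,0x06] = 93 80 a3 80 e8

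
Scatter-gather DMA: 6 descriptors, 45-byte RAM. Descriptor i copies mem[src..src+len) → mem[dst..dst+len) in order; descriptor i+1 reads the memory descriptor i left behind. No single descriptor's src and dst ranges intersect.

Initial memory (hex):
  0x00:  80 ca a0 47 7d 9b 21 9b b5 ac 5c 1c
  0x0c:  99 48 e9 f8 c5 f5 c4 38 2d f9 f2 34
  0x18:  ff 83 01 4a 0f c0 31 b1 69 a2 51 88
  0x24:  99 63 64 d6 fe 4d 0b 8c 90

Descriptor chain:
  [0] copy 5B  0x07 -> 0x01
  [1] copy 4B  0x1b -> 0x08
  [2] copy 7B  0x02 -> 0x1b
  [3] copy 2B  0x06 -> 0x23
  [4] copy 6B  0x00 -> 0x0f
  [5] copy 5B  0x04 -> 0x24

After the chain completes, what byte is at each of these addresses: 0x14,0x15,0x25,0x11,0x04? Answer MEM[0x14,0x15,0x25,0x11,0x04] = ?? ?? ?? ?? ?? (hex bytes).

MEM[0x14,0x15,0x25,0x11,0x04] = 1c f9 1c b5 5c

  after D0: wrote 5B at 0x01 = 9bb5ac5c1c
  after D1: wrote 4B at 0x08 = 4a0fc031
  after D2: wrote 7B at 0x1b = b5ac5c1c219b4a
  after D3: wrote 2B at 0x23 = 219b
  after D4: wrote 6B at 0x0f = 809bb5ac5c1c
  after D5: wrote 5B at 0x24 = 5c1c219b4a
query mem[0x14]=0x1c, mem[0x15]=0xf9, mem[0x25]=0x1c, mem[0x11]=0xb5, mem[0x04]=0x5c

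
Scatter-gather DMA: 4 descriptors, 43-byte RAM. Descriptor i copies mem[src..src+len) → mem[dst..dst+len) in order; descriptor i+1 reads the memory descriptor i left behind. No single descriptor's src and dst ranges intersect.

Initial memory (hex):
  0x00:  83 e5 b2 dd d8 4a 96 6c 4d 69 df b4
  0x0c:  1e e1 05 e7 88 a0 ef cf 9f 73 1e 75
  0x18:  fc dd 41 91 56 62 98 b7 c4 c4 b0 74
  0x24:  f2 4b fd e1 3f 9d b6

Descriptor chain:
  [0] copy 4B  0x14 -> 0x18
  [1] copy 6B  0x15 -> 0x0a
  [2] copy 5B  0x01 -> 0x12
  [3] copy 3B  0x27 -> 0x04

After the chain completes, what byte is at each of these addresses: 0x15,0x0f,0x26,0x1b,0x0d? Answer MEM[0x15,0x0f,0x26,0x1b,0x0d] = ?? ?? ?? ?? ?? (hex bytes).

[0] 0x14->0x18 len=4 : 9f 73 1e 75
[1] 0x15->0x0a len=6 : 73 1e 75 9f 73 1e
[2] 0x01->0x12 len=5 : e5 b2 dd d8 4a
[3] 0x27->0x04 len=3 : e1 3f 9d
query mem[0x15]=0xd8, mem[0x0f]=0x1e, mem[0x26]=0xfd, mem[0x1b]=0x75, mem[0x0d]=0x9f

MEM[0x15,0x0f,0x26,0x1b,0x0d] = d8 1e fd 75 9f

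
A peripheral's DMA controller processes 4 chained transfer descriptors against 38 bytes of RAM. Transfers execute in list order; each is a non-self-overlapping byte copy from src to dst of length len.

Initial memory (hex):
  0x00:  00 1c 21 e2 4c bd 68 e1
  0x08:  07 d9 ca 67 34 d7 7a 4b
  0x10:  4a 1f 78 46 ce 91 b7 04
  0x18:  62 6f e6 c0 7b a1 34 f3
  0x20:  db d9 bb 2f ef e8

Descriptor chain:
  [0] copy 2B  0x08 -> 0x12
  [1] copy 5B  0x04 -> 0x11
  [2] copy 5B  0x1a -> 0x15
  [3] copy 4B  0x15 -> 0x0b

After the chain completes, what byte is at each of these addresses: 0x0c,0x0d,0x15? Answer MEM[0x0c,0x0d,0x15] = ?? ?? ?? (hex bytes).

MEM[0x0c,0x0d,0x15] = c0 7b e6

[0] 0x08->0x12 len=2 : 07 d9
[1] 0x04->0x11 len=5 : 4c bd 68 e1 07
[2] 0x1a->0x15 len=5 : e6 c0 7b a1 34
[3] 0x15->0x0b len=4 : e6 c0 7b a1
query mem[0x0c]=0xc0, mem[0x0d]=0x7b, mem[0x15]=0xe6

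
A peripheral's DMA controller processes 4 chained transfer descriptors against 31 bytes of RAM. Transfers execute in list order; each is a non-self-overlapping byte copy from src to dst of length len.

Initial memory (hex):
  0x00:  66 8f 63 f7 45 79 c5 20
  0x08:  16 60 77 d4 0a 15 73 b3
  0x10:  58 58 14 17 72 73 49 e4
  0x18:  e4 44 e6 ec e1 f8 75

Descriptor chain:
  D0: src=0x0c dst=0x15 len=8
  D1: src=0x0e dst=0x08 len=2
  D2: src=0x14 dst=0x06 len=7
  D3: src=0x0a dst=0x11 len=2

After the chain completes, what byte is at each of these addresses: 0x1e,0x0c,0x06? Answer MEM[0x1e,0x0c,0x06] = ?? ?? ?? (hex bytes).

MEM[0x1e,0x0c,0x06] = 75 58 72

[0] 0x0c->0x15 len=8 : 0a 15 73 b3 58 58 14 17
[1] 0x0e->0x08 len=2 : 73 b3
[2] 0x14->0x06 len=7 : 72 0a 15 73 b3 58 58
[3] 0x0a->0x11 len=2 : b3 58
query mem[0x1e]=0x75, mem[0x0c]=0x58, mem[0x06]=0x72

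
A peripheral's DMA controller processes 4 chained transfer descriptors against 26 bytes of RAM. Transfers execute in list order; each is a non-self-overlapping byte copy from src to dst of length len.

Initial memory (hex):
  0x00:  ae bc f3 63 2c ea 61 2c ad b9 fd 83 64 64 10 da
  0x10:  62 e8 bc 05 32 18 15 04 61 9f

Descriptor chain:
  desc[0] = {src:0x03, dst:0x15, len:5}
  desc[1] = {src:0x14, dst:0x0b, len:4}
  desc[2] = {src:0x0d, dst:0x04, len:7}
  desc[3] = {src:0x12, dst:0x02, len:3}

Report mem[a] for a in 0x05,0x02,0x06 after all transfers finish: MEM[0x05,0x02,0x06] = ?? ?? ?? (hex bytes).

#0 dst[0x15+5] := {0x63,0x2c,0xea,0x61,0x2c}
#1 dst[0x0b+4] := {0x32,0x63,0x2c,0xea}
#2 dst[0x04+7] := {0x2c,0xea,0xda,0x62,0xe8,0xbc,0x05}
#3 dst[0x02+3] := {0xbc,0x05,0x32}
query mem[0x05]=0xea, mem[0x02]=0xbc, mem[0x06]=0xda

MEM[0x05,0x02,0x06] = ea bc da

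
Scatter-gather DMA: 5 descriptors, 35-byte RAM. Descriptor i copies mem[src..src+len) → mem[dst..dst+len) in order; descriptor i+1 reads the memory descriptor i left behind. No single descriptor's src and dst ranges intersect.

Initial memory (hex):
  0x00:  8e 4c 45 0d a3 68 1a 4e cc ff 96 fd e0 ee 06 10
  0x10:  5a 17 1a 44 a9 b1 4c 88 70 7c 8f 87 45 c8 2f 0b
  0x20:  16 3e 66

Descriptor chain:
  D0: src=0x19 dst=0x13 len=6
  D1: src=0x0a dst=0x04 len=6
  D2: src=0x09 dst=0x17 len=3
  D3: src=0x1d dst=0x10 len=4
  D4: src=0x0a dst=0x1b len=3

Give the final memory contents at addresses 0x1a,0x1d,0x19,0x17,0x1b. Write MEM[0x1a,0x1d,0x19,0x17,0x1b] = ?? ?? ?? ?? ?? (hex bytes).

[0] 0x19->0x13 len=6 : 7c 8f 87 45 c8 2f
[1] 0x0a->0x04 len=6 : 96 fd e0 ee 06 10
[2] 0x09->0x17 len=3 : 10 96 fd
[3] 0x1d->0x10 len=4 : c8 2f 0b 16
[4] 0x0a->0x1b len=3 : 96 fd e0
query mem[0x1a]=0x8f, mem[0x1d]=0xe0, mem[0x19]=0xfd, mem[0x17]=0x10, mem[0x1b]=0x96

MEM[0x1a,0x1d,0x19,0x17,0x1b] = 8f e0 fd 10 96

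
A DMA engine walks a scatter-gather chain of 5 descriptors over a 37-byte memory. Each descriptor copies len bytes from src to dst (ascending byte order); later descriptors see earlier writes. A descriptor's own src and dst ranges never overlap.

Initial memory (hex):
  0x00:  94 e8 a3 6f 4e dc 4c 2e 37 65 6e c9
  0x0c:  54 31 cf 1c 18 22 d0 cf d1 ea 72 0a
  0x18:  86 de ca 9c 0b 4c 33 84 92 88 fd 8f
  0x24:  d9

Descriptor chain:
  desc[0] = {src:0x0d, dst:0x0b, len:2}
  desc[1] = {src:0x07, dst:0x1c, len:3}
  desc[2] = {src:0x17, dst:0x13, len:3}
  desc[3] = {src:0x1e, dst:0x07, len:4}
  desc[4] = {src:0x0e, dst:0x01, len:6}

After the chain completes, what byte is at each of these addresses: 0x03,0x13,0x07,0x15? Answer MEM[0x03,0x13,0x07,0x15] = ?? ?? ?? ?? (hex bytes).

MEM[0x03,0x13,0x07,0x15] = 18 0a 65 de

D0: mem[0x0b..0x0c] <- [31 cf]
D1: mem[0x1c..0x1e] <- [2e 37 65]
D2: mem[0x13..0x15] <- [0a 86 de]
D3: mem[0x07..0x0a] <- [65 84 92 88]
D4: mem[0x01..0x06] <- [cf 1c 18 22 d0 0a]
query mem[0x03]=0x18, mem[0x13]=0x0a, mem[0x07]=0x65, mem[0x15]=0xde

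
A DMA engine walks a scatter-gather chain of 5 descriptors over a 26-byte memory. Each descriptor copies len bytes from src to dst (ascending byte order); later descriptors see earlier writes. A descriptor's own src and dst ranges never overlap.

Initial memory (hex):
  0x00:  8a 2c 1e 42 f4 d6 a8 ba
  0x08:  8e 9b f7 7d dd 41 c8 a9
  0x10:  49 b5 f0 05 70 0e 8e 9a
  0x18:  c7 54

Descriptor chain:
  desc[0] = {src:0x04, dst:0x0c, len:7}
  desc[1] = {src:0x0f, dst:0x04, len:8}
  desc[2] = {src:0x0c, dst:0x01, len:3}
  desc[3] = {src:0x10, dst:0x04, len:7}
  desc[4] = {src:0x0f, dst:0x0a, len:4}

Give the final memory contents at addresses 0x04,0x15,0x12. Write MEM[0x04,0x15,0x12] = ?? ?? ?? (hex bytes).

#0 dst[0x0c+7] := {0xf4,0xd6,0xa8,0xba,0x8e,0x9b,0xf7}
#1 dst[0x04+8] := {0xba,0x8e,0x9b,0xf7,0x05,0x70,0x0e,0x8e}
#2 dst[0x01+3] := {0xf4,0xd6,0xa8}
#3 dst[0x04+7] := {0x8e,0x9b,0xf7,0x05,0x70,0x0e,0x8e}
#4 dst[0x0a+4] := {0xba,0x8e,0x9b,0xf7}
query mem[0x04]=0x8e, mem[0x15]=0x0e, mem[0x12]=0xf7

MEM[0x04,0x15,0x12] = 8e 0e f7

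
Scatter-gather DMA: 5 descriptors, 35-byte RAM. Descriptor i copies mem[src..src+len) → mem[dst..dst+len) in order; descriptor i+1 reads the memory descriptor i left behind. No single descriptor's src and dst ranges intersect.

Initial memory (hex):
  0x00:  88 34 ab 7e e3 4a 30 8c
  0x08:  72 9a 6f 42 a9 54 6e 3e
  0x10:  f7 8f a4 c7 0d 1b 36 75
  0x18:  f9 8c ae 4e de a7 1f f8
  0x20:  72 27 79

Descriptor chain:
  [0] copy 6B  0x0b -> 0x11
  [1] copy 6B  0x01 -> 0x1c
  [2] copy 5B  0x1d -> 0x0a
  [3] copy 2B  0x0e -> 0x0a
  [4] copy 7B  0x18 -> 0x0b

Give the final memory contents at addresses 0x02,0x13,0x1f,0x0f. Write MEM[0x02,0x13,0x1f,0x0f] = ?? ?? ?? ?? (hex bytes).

D0: mem[0x11..0x16] <- [42 a9 54 6e 3e f7]
D1: mem[0x1c..0x21] <- [34 ab 7e e3 4a 30]
D2: mem[0x0a..0x0e] <- [ab 7e e3 4a 30]
D3: mem[0x0a..0x0b] <- [30 3e]
D4: mem[0x0b..0x11] <- [f9 8c ae 4e 34 ab 7e]
query mem[0x02]=0xab, mem[0x13]=0x54, mem[0x1f]=0xe3, mem[0x0f]=0x34

MEM[0x02,0x13,0x1f,0x0f] = ab 54 e3 34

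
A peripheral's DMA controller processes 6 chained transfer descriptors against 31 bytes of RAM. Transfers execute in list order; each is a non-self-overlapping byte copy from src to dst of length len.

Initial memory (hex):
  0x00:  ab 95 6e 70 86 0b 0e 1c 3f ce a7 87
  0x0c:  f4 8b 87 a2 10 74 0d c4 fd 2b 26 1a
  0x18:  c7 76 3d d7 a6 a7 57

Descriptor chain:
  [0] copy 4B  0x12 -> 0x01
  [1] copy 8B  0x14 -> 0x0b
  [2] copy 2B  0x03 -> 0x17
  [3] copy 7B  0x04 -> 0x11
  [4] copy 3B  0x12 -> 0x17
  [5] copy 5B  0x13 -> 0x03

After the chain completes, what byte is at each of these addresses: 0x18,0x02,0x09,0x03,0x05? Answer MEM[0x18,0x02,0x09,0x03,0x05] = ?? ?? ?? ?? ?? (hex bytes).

MEM[0x18,0x02,0x09,0x03,0x05] = 0e c4 ce 0e 3f

#0 dst[0x01+4] := {0x0d,0xc4,0xfd,0x2b}
#1 dst[0x0b+8] := {0xfd,0x2b,0x26,0x1a,0xc7,0x76,0x3d,0xd7}
#2 dst[0x17+2] := {0xfd,0x2b}
#3 dst[0x11+7] := {0x2b,0x0b,0x0e,0x1c,0x3f,0xce,0xa7}
#4 dst[0x17+3] := {0x0b,0x0e,0x1c}
#5 dst[0x03+5] := {0x0e,0x1c,0x3f,0xce,0x0b}
query mem[0x18]=0x0e, mem[0x02]=0xc4, mem[0x09]=0xce, mem[0x03]=0x0e, mem[0x05]=0x3f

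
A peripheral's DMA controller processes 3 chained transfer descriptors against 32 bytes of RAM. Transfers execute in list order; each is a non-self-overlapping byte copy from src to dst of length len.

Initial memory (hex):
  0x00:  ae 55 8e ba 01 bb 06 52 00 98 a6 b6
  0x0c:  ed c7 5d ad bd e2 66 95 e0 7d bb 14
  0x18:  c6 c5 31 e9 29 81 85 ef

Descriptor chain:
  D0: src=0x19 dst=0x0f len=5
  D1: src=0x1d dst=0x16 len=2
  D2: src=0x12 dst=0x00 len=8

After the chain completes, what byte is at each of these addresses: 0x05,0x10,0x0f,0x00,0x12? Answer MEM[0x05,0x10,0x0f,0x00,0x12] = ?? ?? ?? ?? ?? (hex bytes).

MEM[0x05,0x10,0x0f,0x00,0x12] = 85 31 c5 29 29

  after D0: wrote 5B at 0x0f = c531e92981
  after D1: wrote 2B at 0x16 = 8185
  after D2: wrote 8B at 0x00 = 2981e07d8185c6c5
query mem[0x05]=0x85, mem[0x10]=0x31, mem[0x0f]=0xc5, mem[0x00]=0x29, mem[0x12]=0x29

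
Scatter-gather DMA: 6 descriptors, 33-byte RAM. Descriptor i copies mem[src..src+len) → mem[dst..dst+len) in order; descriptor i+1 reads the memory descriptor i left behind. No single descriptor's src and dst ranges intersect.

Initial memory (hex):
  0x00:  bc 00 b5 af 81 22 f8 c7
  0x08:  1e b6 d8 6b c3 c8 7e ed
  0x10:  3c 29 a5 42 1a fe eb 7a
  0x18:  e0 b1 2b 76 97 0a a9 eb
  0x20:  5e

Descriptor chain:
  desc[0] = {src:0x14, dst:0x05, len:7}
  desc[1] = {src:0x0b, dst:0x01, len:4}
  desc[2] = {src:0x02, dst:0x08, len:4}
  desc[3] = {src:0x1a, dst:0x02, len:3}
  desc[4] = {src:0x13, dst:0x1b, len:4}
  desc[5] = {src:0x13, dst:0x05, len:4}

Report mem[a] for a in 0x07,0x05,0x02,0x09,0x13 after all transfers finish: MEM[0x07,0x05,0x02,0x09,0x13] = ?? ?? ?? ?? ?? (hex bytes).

[0] 0x14->0x05 len=7 : 1a fe eb 7a e0 b1 2b
[1] 0x0b->0x01 len=4 : 2b c3 c8 7e
[2] 0x02->0x08 len=4 : c3 c8 7e 1a
[3] 0x1a->0x02 len=3 : 2b 76 97
[4] 0x13->0x1b len=4 : 42 1a fe eb
[5] 0x13->0x05 len=4 : 42 1a fe eb
query mem[0x07]=0xfe, mem[0x05]=0x42, mem[0x02]=0x2b, mem[0x09]=0xc8, mem[0x13]=0x42

MEM[0x07,0x05,0x02,0x09,0x13] = fe 42 2b c8 42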